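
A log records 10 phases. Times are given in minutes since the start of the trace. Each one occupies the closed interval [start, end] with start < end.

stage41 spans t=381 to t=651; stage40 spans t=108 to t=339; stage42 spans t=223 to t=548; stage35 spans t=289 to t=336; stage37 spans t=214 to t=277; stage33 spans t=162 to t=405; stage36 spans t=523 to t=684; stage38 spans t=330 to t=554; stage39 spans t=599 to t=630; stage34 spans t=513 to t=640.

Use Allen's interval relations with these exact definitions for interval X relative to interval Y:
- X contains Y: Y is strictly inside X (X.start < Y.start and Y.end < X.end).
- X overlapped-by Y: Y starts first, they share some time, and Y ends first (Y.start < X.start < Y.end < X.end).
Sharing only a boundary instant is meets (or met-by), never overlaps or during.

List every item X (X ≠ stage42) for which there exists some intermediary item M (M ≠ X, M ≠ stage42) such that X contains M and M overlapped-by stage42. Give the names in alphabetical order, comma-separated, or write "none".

stage41

Target stage42 = [t=223, t=548].
Intermediaries M with M overlapped-by stage42: stage34, stage36, stage38, stage41.
Via stage34 — items with X contains stage34: stage41.
Via stage36 — items with X contains stage36: none.
Via stage38 — items with X contains stage38: none.
Via stage41 — items with X contains stage41: none.
Union: stage41.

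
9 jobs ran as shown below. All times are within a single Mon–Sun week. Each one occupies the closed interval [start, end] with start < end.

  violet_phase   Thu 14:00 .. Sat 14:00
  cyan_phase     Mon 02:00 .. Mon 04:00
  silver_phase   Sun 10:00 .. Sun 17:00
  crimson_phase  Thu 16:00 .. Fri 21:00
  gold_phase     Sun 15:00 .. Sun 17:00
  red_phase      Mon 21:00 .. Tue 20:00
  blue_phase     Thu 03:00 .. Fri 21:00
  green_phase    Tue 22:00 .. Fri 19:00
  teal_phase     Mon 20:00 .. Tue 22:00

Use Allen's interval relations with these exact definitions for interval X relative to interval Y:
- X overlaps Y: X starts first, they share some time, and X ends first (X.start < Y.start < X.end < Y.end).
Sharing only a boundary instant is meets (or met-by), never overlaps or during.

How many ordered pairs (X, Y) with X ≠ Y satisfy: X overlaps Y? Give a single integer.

Checking all 72 ordered pairs for relation 'overlaps'; matching pairs in alphabetical order:
(blue_phase, violet_phase): blue_phase overlaps violet_phase ✓
(green_phase, blue_phase): green_phase overlaps blue_phase ✓
(green_phase, crimson_phase): green_phase overlaps crimson_phase ✓
(green_phase, violet_phase): green_phase overlaps violet_phase ✓
Count: 4.

4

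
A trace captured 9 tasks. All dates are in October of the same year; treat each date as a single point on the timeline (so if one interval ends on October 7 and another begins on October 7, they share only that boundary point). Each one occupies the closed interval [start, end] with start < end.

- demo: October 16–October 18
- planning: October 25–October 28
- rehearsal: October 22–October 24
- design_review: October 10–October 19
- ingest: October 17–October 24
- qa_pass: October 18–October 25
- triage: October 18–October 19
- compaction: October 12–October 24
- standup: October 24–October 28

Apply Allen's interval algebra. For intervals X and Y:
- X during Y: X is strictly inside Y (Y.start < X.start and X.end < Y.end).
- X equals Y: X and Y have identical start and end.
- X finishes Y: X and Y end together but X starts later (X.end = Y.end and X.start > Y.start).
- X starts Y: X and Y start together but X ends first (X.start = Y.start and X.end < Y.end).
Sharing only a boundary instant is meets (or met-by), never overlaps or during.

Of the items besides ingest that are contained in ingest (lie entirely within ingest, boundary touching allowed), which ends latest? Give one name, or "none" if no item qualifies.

Target ingest = [October 17, October 24].
compaction [October 12, October 24] → finished-by → excluded.
demo [October 16, October 18] → overlaps → excluded.
design_review [October 10, October 19] → overlaps → excluded.
planning [October 25, October 28] → after → excluded.
qa_pass [October 18, October 25] → overlapped-by → excluded.
rehearsal [October 22, October 24] → finishes → candidate.
standup [October 24, October 28] → met-by → excluded.
triage [October 18, October 19] → during → candidate.
Among candidates, latest end is October 24 → rehearsal.

rehearsal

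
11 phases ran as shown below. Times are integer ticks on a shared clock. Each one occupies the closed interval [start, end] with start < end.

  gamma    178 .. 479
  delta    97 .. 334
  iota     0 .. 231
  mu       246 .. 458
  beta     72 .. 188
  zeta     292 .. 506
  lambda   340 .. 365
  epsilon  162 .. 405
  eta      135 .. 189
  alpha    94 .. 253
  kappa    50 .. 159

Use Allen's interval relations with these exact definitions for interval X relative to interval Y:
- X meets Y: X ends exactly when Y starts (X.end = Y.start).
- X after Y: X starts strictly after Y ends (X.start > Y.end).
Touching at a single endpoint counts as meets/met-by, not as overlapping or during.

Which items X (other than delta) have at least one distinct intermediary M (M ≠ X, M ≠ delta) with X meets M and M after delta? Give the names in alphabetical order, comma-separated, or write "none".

none

Target delta = [97, 334].
Intermediaries M with M after delta: lambda.
Via lambda — items with X meets lambda: none.
Union: none.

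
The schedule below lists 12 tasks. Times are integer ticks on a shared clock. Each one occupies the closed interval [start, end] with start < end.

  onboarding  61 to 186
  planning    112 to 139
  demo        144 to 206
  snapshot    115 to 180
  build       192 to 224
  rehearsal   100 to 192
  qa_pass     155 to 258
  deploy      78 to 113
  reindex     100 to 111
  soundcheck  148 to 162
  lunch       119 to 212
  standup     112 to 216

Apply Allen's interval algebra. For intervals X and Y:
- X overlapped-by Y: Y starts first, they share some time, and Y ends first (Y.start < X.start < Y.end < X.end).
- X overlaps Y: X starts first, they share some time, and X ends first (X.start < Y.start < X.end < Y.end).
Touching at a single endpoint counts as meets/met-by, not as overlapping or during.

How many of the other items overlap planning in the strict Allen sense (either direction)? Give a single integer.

Target planning = [112, 139].
build [192, 224] → after → no.
demo [144, 206] → after → no.
deploy [78, 113] → overlaps → counts.
lunch [119, 212] → overlapped-by → counts.
onboarding [61, 186] → contains → no.
qa_pass [155, 258] → after → no.
rehearsal [100, 192] → contains → no.
reindex [100, 111] → before → no.
snapshot [115, 180] → overlapped-by → counts.
soundcheck [148, 162] → after → no.
standup [112, 216] → started-by → no.
Total: 3.

3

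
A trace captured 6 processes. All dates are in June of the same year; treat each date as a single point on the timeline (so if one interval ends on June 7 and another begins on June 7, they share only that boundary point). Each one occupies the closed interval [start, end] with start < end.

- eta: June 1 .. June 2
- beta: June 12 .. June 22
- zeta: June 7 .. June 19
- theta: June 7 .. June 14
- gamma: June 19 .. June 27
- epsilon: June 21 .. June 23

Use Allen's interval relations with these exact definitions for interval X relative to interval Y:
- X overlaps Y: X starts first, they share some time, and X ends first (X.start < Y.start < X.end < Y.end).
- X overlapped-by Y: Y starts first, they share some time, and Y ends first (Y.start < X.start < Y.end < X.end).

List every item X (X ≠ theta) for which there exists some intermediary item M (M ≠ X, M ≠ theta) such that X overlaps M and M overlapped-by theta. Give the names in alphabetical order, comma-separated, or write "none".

Target theta = [June 7, June 14].
Intermediaries M with M overlapped-by theta: beta.
Via beta — items with X overlaps beta: zeta.
Union: zeta.

zeta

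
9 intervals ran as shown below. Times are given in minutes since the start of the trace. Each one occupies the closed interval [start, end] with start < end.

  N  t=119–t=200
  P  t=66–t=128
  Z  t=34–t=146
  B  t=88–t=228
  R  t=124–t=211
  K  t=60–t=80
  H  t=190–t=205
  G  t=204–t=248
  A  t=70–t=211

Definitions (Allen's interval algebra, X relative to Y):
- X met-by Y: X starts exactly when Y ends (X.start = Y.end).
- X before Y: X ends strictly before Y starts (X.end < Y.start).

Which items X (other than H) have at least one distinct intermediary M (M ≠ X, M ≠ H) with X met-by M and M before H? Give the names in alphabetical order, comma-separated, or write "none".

none

Target H = [t=190, t=205].
Intermediaries M with M before H: K, P, Z.
Via K — items with X met-by K: none.
Via P — items with X met-by P: none.
Via Z — items with X met-by Z: none.
Union: none.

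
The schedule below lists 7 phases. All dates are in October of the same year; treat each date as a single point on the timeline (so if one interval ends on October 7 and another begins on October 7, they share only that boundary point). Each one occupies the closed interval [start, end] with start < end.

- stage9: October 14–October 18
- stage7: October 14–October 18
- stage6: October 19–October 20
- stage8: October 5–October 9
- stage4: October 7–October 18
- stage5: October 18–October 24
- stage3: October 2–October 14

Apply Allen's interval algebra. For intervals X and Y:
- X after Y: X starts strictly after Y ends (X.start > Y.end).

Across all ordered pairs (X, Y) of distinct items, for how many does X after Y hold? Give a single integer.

Checking all 42 ordered pairs for relation 'after'; matching pairs in alphabetical order:
(stage5, stage3): stage5 after stage3 ✓
(stage5, stage8): stage5 after stage8 ✓
(stage6, stage3): stage6 after stage3 ✓
(stage6, stage4): stage6 after stage4 ✓
(stage6, stage7): stage6 after stage7 ✓
(stage6, stage8): stage6 after stage8 ✓
(stage6, stage9): stage6 after stage9 ✓
(stage7, stage8): stage7 after stage8 ✓
(stage9, stage8): stage9 after stage8 ✓
Count: 9.

9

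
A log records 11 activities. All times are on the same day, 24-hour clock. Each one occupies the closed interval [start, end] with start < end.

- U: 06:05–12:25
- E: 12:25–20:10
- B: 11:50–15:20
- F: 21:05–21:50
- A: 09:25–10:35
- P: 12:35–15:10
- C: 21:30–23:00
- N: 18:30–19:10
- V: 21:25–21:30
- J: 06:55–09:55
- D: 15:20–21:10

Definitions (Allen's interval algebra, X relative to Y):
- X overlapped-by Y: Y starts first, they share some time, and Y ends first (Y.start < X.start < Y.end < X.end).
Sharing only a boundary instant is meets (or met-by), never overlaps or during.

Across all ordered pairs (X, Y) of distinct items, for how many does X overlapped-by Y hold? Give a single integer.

6

Checking all 110 ordered pairs for relation 'overlapped-by'; matching pairs in alphabetical order:
(A, J): A overlapped-by J ✓
(B, U): B overlapped-by U ✓
(C, F): C overlapped-by F ✓
(D, E): D overlapped-by E ✓
(E, B): E overlapped-by B ✓
(F, D): F overlapped-by D ✓
Count: 6.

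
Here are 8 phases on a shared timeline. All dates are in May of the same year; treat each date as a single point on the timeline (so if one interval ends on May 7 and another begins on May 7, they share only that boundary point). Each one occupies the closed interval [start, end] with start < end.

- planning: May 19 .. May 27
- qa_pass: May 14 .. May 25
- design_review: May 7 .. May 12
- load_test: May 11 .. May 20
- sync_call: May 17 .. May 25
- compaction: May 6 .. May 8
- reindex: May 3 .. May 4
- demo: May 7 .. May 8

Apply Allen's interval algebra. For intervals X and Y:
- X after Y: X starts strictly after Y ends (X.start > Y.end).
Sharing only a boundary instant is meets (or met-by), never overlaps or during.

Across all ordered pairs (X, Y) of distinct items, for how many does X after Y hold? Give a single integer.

Checking all 56 ordered pairs for relation 'after'; matching pairs in alphabetical order:
(compaction, reindex): compaction after reindex ✓
(demo, reindex): demo after reindex ✓
(design_review, reindex): design_review after reindex ✓
(load_test, compaction): load_test after compaction ✓
(load_test, demo): load_test after demo ✓
(load_test, reindex): load_test after reindex ✓
(planning, compaction): planning after compaction ✓
(planning, demo): planning after demo ✓
(planning, design_review): planning after design_review ✓
(planning, reindex): planning after reindex ✓
(qa_pass, compaction): qa_pass after compaction ✓
(qa_pass, demo): qa_pass after demo ✓
(qa_pass, design_review): qa_pass after design_review ✓
(qa_pass, reindex): qa_pass after reindex ✓
(sync_call, compaction): sync_call after compaction ✓
(sync_call, demo): sync_call after demo ✓
(sync_call, design_review): sync_call after design_review ✓
(sync_call, reindex): sync_call after reindex ✓
Count: 18.

18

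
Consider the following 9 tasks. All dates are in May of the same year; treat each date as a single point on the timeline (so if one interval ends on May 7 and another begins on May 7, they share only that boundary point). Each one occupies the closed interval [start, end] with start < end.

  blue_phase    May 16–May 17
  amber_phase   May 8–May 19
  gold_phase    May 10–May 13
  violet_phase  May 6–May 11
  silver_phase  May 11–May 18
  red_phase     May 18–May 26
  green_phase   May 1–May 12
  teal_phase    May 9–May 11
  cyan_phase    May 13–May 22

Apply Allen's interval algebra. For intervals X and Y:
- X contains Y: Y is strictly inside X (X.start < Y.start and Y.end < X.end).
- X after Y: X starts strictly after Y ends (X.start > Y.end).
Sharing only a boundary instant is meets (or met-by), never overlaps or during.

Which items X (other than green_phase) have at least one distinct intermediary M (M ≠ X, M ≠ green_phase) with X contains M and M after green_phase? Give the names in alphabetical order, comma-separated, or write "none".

amber_phase, cyan_phase, silver_phase

Target green_phase = [May 1, May 12].
Intermediaries M with M after green_phase: blue_phase, cyan_phase, red_phase.
Via blue_phase — items with X contains blue_phase: amber_phase, cyan_phase, silver_phase.
Via cyan_phase — items with X contains cyan_phase: none.
Via red_phase — items with X contains red_phase: none.
Union: amber_phase, cyan_phase, silver_phase.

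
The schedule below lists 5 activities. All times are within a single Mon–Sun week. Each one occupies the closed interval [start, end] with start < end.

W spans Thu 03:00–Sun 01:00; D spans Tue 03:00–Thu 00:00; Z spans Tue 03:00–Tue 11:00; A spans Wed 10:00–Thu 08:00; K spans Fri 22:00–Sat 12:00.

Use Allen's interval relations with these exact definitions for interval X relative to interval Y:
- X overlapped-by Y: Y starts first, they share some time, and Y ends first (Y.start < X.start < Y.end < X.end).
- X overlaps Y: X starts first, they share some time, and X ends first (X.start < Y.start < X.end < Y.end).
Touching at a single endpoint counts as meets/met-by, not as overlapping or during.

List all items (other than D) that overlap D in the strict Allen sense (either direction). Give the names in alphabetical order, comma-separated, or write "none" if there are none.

A

Target D = [Tue 03:00, Thu 00:00].
A [Wed 10:00, Thu 08:00] → overlapped-by → yes.
K [Fri 22:00, Sat 12:00] → after → no.
W [Thu 03:00, Sun 01:00] → after → no.
Z [Tue 03:00, Tue 11:00] → starts → no.
Result: A.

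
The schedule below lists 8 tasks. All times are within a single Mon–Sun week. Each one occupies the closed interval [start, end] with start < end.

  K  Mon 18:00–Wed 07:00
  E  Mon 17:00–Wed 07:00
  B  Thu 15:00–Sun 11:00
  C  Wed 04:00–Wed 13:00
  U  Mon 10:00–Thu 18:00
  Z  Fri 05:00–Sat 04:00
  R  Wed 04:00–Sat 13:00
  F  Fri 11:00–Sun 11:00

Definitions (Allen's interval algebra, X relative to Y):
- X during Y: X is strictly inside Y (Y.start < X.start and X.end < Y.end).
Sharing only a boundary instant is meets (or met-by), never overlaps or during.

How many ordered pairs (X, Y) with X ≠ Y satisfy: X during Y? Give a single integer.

Checking all 56 ordered pairs for relation 'during'; matching pairs in alphabetical order:
(C, U): C during U ✓
(E, U): E during U ✓
(K, U): K during U ✓
(Z, B): Z during B ✓
(Z, R): Z during R ✓
Count: 5.

5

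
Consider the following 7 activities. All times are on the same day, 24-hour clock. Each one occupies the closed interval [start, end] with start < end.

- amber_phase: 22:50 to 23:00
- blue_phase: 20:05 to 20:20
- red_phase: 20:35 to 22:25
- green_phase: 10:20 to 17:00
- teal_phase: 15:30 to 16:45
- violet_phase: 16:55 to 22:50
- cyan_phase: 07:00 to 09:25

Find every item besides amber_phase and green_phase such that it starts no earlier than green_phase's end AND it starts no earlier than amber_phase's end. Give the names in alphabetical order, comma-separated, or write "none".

Conditions: its start is no earlier than green_phase's end (X.start >= 17:00) AND its start is no earlier than amber_phase's end (X.start >= 23:00).
blue_phase: start 20:05 >= 17:00? ✓; start 20:05 >= 23:00? ✗ → no.
cyan_phase: start 07:00 >= 17:00? ✗; start 07:00 >= 23:00? ✗ → no.
red_phase: start 20:35 >= 17:00? ✓; start 20:35 >= 23:00? ✗ → no.
teal_phase: start 15:30 >= 17:00? ✗; start 15:30 >= 23:00? ✗ → no.
violet_phase: start 16:55 >= 17:00? ✗; start 16:55 >= 23:00? ✗ → no.
Result: none.

none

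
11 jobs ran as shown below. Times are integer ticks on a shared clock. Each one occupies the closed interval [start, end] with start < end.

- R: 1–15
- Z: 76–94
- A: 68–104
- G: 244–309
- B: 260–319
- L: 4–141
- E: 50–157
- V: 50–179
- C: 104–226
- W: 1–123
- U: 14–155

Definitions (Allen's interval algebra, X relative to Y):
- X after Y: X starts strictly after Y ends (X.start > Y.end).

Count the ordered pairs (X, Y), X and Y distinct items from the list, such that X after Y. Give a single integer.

Checking all 110 ordered pairs for relation 'after'; matching pairs in alphabetical order:
(A, R): A after R ✓
(B, A): B after A ✓
(B, C): B after C ✓
(B, E): B after E ✓
(B, L): B after L ✓
(B, R): B after R ✓
(B, U): B after U ✓
(B, V): B after V ✓
(B, W): B after W ✓
(B, Z): B after Z ✓
(C, R): C after R ✓
(C, Z): C after Z ✓
(E, R): E after R ✓
(G, A): G after A ✓
(G, C): G after C ✓
(G, E): G after E ✓
(G, L): G after L ✓
(G, R): G after R ✓
(G, U): G after U ✓
(G, V): G after V ✓
(G, W): G after W ✓
(G, Z): G after Z ✓
(V, R): V after R ✓
(Z, R): Z after R ✓
Count: 24.

24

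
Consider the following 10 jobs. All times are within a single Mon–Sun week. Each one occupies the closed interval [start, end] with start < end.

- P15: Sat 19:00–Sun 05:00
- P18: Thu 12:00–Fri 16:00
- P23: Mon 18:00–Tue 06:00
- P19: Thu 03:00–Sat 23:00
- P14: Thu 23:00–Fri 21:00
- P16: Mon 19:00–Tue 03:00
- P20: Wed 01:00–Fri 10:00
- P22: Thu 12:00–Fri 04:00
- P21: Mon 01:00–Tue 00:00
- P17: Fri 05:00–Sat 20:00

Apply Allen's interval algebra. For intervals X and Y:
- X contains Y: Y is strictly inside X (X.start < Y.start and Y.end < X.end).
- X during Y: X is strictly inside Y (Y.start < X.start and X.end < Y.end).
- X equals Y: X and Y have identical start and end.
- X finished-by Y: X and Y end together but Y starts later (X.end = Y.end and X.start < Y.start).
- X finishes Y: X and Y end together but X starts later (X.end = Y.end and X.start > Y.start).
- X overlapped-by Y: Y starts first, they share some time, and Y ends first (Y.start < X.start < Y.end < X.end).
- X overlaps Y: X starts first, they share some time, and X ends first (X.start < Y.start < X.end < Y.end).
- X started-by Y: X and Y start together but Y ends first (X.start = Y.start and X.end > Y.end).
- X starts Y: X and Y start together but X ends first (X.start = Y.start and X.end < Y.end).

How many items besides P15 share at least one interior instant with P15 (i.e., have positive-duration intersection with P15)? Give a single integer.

Target P15 = [Sat 19:00, Sun 05:00].
P14 [Thu 23:00, Fri 21:00] → before → no.
P16 [Mon 19:00, Tue 03:00] → before → no.
P17 [Fri 05:00, Sat 20:00] → overlaps → counts.
P18 [Thu 12:00, Fri 16:00] → before → no.
P19 [Thu 03:00, Sat 23:00] → overlaps → counts.
P20 [Wed 01:00, Fri 10:00] → before → no.
P21 [Mon 01:00, Tue 00:00] → before → no.
P22 [Thu 12:00, Fri 04:00] → before → no.
P23 [Mon 18:00, Tue 06:00] → before → no.
Total: 2.

2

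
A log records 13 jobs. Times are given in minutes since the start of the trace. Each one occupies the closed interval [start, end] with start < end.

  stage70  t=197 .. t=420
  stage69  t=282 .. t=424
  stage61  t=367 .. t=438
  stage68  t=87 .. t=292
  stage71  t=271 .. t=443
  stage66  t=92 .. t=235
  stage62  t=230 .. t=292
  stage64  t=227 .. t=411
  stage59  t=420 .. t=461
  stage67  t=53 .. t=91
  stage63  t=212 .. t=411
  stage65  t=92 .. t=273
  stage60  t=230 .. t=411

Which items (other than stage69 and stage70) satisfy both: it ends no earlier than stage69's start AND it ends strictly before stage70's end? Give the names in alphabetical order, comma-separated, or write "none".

stage60, stage62, stage63, stage64, stage68

Conditions: its end is no earlier than stage69's start (X.end >= t=282) AND its end is strictly before stage70's end (X.end < t=420).
stage59: end t=461 >= t=282? ✓; end t=461 < t=420? ✗ → no.
stage60: end t=411 >= t=282? ✓; end t=411 < t=420? ✓ → yes.
stage61: end t=438 >= t=282? ✓; end t=438 < t=420? ✗ → no.
stage62: end t=292 >= t=282? ✓; end t=292 < t=420? ✓ → yes.
stage63: end t=411 >= t=282? ✓; end t=411 < t=420? ✓ → yes.
stage64: end t=411 >= t=282? ✓; end t=411 < t=420? ✓ → yes.
stage65: end t=273 >= t=282? ✗; end t=273 < t=420? ✓ → no.
stage66: end t=235 >= t=282? ✗; end t=235 < t=420? ✓ → no.
stage67: end t=91 >= t=282? ✗; end t=91 < t=420? ✓ → no.
stage68: end t=292 >= t=282? ✓; end t=292 < t=420? ✓ → yes.
stage71: end t=443 >= t=282? ✓; end t=443 < t=420? ✗ → no.
Result: stage60, stage62, stage63, stage64, stage68.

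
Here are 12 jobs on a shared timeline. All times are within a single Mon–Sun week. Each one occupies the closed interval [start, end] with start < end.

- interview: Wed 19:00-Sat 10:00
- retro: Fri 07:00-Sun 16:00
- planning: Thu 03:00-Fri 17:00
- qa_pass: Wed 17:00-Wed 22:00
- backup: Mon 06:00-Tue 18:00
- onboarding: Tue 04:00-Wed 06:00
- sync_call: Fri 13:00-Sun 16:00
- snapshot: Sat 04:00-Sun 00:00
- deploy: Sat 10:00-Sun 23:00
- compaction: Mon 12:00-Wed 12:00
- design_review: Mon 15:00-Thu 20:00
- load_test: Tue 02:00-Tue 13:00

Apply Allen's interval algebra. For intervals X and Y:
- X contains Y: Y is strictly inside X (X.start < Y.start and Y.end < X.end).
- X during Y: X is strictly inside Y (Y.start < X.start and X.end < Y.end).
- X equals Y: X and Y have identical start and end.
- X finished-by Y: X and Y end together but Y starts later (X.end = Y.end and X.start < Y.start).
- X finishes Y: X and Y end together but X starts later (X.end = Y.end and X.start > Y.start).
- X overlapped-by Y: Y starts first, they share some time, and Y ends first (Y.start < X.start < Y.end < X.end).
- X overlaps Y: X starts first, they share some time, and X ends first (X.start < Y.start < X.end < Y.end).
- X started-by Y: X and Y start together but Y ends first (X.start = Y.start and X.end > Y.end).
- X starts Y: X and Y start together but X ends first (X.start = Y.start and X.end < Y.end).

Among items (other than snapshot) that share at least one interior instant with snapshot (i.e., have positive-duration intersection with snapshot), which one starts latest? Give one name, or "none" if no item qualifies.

Target snapshot = [Sat 04:00, Sun 00:00].
backup [Mon 06:00, Tue 18:00] → before → excluded.
compaction [Mon 12:00, Wed 12:00] → before → excluded.
deploy [Sat 10:00, Sun 23:00] → overlapped-by → candidate.
design_review [Mon 15:00, Thu 20:00] → before → excluded.
interview [Wed 19:00, Sat 10:00] → overlaps → candidate.
load_test [Tue 02:00, Tue 13:00] → before → excluded.
onboarding [Tue 04:00, Wed 06:00] → before → excluded.
planning [Thu 03:00, Fri 17:00] → before → excluded.
qa_pass [Wed 17:00, Wed 22:00] → before → excluded.
retro [Fri 07:00, Sun 16:00] → contains → candidate.
sync_call [Fri 13:00, Sun 16:00] → contains → candidate.
Among candidates, latest start is Sat 10:00 → deploy.

deploy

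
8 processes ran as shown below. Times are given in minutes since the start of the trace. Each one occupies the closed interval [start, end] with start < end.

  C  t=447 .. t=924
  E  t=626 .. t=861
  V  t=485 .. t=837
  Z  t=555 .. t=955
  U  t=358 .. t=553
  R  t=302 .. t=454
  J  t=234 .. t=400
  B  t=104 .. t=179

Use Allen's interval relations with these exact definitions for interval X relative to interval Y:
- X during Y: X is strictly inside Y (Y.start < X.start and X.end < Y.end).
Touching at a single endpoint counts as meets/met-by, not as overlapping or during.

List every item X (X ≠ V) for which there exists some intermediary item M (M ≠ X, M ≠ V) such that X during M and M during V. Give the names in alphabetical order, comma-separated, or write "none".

Target V = [t=485, t=837].
Intermediaries M with M during V: none.
Union: none.

none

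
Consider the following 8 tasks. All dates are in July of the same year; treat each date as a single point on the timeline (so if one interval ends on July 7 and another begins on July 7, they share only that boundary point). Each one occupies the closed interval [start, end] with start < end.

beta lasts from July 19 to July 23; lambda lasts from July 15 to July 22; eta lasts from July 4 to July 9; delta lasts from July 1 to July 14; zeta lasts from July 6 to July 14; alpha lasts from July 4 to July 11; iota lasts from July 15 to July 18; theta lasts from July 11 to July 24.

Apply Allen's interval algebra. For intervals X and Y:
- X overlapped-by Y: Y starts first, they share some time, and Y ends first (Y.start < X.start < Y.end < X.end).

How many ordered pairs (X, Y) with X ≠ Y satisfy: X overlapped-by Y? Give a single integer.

5

Checking all 56 ordered pairs for relation 'overlapped-by'; matching pairs in alphabetical order:
(beta, lambda): beta overlapped-by lambda ✓
(theta, delta): theta overlapped-by delta ✓
(theta, zeta): theta overlapped-by zeta ✓
(zeta, alpha): zeta overlapped-by alpha ✓
(zeta, eta): zeta overlapped-by eta ✓
Count: 5.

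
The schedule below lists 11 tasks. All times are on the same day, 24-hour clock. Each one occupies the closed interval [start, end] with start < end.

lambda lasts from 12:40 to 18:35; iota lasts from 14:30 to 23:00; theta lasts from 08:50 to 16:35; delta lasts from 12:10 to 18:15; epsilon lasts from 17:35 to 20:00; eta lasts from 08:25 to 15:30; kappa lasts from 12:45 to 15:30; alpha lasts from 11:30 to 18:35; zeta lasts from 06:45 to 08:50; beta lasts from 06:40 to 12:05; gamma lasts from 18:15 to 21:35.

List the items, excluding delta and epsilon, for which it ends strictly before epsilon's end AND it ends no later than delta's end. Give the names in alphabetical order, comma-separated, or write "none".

beta, eta, kappa, theta, zeta

Conditions: its end is strictly before epsilon's end (X.end < 20:00) AND its end is no later than delta's end (X.end <= 18:15).
alpha: end 18:35 < 20:00? ✓; end 18:35 <= 18:15? ✗ → no.
beta: end 12:05 < 20:00? ✓; end 12:05 <= 18:15? ✓ → yes.
eta: end 15:30 < 20:00? ✓; end 15:30 <= 18:15? ✓ → yes.
gamma: end 21:35 < 20:00? ✗; end 21:35 <= 18:15? ✗ → no.
iota: end 23:00 < 20:00? ✗; end 23:00 <= 18:15? ✗ → no.
kappa: end 15:30 < 20:00? ✓; end 15:30 <= 18:15? ✓ → yes.
lambda: end 18:35 < 20:00? ✓; end 18:35 <= 18:15? ✗ → no.
theta: end 16:35 < 20:00? ✓; end 16:35 <= 18:15? ✓ → yes.
zeta: end 08:50 < 20:00? ✓; end 08:50 <= 18:15? ✓ → yes.
Result: beta, eta, kappa, theta, zeta.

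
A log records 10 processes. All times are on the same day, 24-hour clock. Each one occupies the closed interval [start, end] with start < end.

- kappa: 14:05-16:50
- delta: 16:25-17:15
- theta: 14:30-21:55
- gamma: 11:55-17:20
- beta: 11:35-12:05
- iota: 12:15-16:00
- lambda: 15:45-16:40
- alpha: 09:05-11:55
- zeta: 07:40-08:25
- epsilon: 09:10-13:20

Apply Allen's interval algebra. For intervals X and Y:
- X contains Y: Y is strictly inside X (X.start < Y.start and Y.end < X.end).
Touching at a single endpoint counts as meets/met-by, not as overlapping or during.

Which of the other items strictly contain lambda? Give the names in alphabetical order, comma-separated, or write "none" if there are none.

Target lambda = [15:45, 16:40].
alpha [09:05, 11:55] → before → no.
beta [11:35, 12:05] → before → no.
delta [16:25, 17:15] → overlapped-by → no.
epsilon [09:10, 13:20] → before → no.
gamma [11:55, 17:20] → contains → yes.
iota [12:15, 16:00] → overlaps → no.
kappa [14:05, 16:50] → contains → yes.
theta [14:30, 21:55] → contains → yes.
zeta [07:40, 08:25] → before → no.
Result: gamma, kappa, theta.

gamma, kappa, theta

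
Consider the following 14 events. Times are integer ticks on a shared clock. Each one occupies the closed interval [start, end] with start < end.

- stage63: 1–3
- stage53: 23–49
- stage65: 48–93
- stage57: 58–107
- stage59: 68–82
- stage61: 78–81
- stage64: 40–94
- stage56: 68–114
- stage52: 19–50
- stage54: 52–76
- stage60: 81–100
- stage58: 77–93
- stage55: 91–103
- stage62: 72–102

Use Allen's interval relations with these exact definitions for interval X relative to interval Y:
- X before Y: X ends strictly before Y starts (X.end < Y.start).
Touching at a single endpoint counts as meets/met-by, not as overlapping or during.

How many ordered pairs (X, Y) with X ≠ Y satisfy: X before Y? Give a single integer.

37

Checking all 182 ordered pairs for relation 'before'; matching pairs in alphabetical order:
(stage52, stage54): stage52 before stage54 ✓
(stage52, stage55): stage52 before stage55 ✓
(stage52, stage56): stage52 before stage56 ✓
(stage52, stage57): stage52 before stage57 ✓
(stage52, stage58): stage52 before stage58 ✓
(stage52, stage59): stage52 before stage59 ✓
(stage52, stage60): stage52 before stage60 ✓
(stage52, stage61): stage52 before stage61 ✓
(stage52, stage62): stage52 before stage62 ✓
(stage53, stage54): stage53 before stage54 ✓
(stage53, stage55): stage53 before stage55 ✓
(stage53, stage56): stage53 before stage56 ✓
(stage53, stage57): stage53 before stage57 ✓
(stage53, stage58): stage53 before stage58 ✓
(stage53, stage59): stage53 before stage59 ✓
(stage53, stage60): stage53 before stage60 ✓
(stage53, stage61): stage53 before stage61 ✓
(stage53, stage62): stage53 before stage62 ✓
(stage54, stage55): stage54 before stage55 ✓
(stage54, stage58): stage54 before stage58 ✓
(stage54, stage60): stage54 before stage60 ✓
(stage54, stage61): stage54 before stage61 ✓
(stage59, stage55): stage59 before stage55 ✓
(stage61, stage55): stage61 before stage55 ✓
... plus 13 further pairs not listed.
Count: 37.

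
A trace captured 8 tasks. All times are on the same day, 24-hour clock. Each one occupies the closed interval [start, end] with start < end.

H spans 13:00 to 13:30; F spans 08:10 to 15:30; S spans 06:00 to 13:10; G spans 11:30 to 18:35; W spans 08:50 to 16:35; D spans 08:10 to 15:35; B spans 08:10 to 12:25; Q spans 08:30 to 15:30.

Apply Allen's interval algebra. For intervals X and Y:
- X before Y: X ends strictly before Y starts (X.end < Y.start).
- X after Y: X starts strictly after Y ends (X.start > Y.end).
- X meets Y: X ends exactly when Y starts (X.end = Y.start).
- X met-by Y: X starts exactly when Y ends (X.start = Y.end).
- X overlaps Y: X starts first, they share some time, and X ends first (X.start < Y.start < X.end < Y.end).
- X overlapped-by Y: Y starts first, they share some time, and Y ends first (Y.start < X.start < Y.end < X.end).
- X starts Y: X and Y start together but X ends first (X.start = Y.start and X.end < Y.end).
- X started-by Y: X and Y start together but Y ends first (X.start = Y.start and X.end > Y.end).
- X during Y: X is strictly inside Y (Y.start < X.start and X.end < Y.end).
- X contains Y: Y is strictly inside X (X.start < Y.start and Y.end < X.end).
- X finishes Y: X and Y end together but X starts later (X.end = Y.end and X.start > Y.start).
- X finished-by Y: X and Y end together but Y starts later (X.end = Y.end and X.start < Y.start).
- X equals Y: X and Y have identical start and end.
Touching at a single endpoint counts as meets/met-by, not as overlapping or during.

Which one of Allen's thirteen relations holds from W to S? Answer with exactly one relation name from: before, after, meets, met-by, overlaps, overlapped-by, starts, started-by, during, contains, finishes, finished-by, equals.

W = [08:50, 16:35]; S = [06:00, 13:10].
Compare endpoints: W.start > S.start, W.start < S.end, W.end > S.start, W.end > S.end.
That pattern is 'overlapped-by'.

overlapped-by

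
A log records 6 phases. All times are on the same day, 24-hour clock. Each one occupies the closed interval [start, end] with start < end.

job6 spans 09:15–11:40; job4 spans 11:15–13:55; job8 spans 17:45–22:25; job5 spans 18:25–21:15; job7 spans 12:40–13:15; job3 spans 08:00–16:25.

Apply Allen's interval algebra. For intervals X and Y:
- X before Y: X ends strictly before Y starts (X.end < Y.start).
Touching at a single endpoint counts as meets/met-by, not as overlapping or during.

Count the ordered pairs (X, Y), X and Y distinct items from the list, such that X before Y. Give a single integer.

9

Checking all 30 ordered pairs for relation 'before'; matching pairs in alphabetical order:
(job3, job5): job3 before job5 ✓
(job3, job8): job3 before job8 ✓
(job4, job5): job4 before job5 ✓
(job4, job8): job4 before job8 ✓
(job6, job5): job6 before job5 ✓
(job6, job7): job6 before job7 ✓
(job6, job8): job6 before job8 ✓
(job7, job5): job7 before job5 ✓
(job7, job8): job7 before job8 ✓
Count: 9.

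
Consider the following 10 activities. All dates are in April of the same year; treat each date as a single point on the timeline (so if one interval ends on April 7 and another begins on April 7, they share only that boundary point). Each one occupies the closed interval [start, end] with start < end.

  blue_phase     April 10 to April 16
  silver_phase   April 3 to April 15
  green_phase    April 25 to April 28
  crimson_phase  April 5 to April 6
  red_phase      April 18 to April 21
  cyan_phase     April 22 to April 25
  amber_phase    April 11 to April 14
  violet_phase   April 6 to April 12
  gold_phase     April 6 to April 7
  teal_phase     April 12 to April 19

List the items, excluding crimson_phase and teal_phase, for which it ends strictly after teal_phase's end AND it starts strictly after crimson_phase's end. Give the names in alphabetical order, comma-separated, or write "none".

Conditions: its end is strictly after teal_phase's end (X.end > April 19) AND its start is strictly after crimson_phase's end (X.start > April 6).
amber_phase: end April 14 > April 19? ✗; start April 11 > April 6? ✓ → no.
blue_phase: end April 16 > April 19? ✗; start April 10 > April 6? ✓ → no.
cyan_phase: end April 25 > April 19? ✓; start April 22 > April 6? ✓ → yes.
gold_phase: end April 7 > April 19? ✗; start April 6 > April 6? ✗ → no.
green_phase: end April 28 > April 19? ✓; start April 25 > April 6? ✓ → yes.
red_phase: end April 21 > April 19? ✓; start April 18 > April 6? ✓ → yes.
silver_phase: end April 15 > April 19? ✗; start April 3 > April 6? ✗ → no.
violet_phase: end April 12 > April 19? ✗; start April 6 > April 6? ✗ → no.
Result: cyan_phase, green_phase, red_phase.

cyan_phase, green_phase, red_phase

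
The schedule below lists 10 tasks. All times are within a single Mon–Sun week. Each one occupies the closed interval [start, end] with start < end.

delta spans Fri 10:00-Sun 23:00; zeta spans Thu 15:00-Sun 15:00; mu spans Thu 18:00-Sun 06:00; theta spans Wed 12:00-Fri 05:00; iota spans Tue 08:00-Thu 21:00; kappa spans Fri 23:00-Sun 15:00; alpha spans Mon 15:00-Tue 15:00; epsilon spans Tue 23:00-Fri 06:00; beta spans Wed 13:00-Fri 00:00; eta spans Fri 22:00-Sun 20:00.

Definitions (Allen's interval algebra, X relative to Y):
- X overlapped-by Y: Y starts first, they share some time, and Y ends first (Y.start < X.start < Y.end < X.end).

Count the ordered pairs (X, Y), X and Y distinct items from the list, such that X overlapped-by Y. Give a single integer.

17

Checking all 90 ordered pairs for relation 'overlapped-by'; matching pairs in alphabetical order:
(beta, iota): beta overlapped-by iota ✓
(delta, mu): delta overlapped-by mu ✓
(delta, zeta): delta overlapped-by zeta ✓
(epsilon, iota): epsilon overlapped-by iota ✓
(eta, mu): eta overlapped-by mu ✓
(eta, zeta): eta overlapped-by zeta ✓
(iota, alpha): iota overlapped-by alpha ✓
(kappa, mu): kappa overlapped-by mu ✓
(mu, beta): mu overlapped-by beta ✓
(mu, epsilon): mu overlapped-by epsilon ✓
(mu, iota): mu overlapped-by iota ✓
(mu, theta): mu overlapped-by theta ✓
(theta, iota): theta overlapped-by iota ✓
(zeta, beta): zeta overlapped-by beta ✓
(zeta, epsilon): zeta overlapped-by epsilon ✓
(zeta, iota): zeta overlapped-by iota ✓
(zeta, theta): zeta overlapped-by theta ✓
Count: 17.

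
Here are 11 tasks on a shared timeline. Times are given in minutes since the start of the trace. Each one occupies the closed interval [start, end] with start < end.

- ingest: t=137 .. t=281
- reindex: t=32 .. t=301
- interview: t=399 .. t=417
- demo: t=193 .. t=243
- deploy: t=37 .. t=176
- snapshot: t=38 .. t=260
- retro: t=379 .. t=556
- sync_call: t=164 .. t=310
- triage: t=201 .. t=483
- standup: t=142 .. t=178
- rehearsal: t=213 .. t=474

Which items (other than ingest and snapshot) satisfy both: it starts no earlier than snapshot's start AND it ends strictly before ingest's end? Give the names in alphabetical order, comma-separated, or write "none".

demo, standup

Conditions: its start is no earlier than snapshot's start (X.start >= t=38) AND its end is strictly before ingest's end (X.end < t=281).
demo: start t=193 >= t=38? ✓; end t=243 < t=281? ✓ → yes.
deploy: start t=37 >= t=38? ✗; end t=176 < t=281? ✓ → no.
interview: start t=399 >= t=38? ✓; end t=417 < t=281? ✗ → no.
rehearsal: start t=213 >= t=38? ✓; end t=474 < t=281? ✗ → no.
reindex: start t=32 >= t=38? ✗; end t=301 < t=281? ✗ → no.
retro: start t=379 >= t=38? ✓; end t=556 < t=281? ✗ → no.
standup: start t=142 >= t=38? ✓; end t=178 < t=281? ✓ → yes.
sync_call: start t=164 >= t=38? ✓; end t=310 < t=281? ✗ → no.
triage: start t=201 >= t=38? ✓; end t=483 < t=281? ✗ → no.
Result: demo, standup.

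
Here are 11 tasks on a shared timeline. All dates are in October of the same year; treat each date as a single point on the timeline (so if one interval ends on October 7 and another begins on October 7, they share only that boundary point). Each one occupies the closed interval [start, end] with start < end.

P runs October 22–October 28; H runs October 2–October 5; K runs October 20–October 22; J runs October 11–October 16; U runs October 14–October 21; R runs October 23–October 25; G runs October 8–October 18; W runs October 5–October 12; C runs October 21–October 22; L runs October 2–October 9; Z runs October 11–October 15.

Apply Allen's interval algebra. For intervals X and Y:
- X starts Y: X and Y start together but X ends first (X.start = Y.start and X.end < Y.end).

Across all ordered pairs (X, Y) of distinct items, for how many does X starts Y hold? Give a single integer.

2

Checking all 110 ordered pairs for relation 'starts'; matching pairs in alphabetical order:
(H, L): H starts L ✓
(Z, J): Z starts J ✓
Count: 2.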